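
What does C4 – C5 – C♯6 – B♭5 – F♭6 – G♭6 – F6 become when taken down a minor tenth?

A2 A3 A#4 G4 Db5 Eb5 D5

C4 becomes A2
C5 becomes A3
C#6 becomes A#4
Bb5 becomes G4
Fb6 becomes Db5
Gb6 becomes Eb5
F6 becomes D5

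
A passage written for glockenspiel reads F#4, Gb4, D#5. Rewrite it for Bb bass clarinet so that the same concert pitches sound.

G#7 Ab7 E#8

First find concert pitch: the glockenspiel sounds a perfect fifteenth above written, so F#4 Gb4 D#5 sounds F#6 Gb6 D#7.
Then write for Bb bass clarinet: it sounds a major ninth below written, so the part must be a major ninth above concert.
F#6 → G#7
Gb6 → Ab7
D#7 → E#8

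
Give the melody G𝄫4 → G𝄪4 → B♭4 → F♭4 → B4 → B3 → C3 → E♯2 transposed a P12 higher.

Gbb4 becomes Dbb6
G##4 becomes D##6
Bb4 becomes F6
Fb4 becomes Cb6
B4 becomes F#6
B3 becomes F#5
C3 becomes G4
E#2 becomes B#3

Dbb6 D##6 F6 Cb6 F#6 F#5 G4 B#3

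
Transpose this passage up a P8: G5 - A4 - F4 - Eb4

G6 A5 F5 Eb5

A perfect octave up from G5 gives G6.
A perfect octave up from A4 gives A5.
F4 up a perfect octave is F5.
Eb4 up a perfect octave is Eb5.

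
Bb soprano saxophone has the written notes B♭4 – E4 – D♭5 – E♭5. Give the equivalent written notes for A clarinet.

First find concert pitch: the Bb soprano saxophone sounds a major second below written, so B♭4 E4 D♭5 E♭5 sounds Ab4 D4 Cb5 Db5.
Then write for A clarinet: it sounds a minor third below written, so the part must be a minor third above concert.
Ab4 → Cb5
D4 → F4
Cb5 → Ebb5
Db5 → Fb5

Cb5 F4 Ebb5 Fb5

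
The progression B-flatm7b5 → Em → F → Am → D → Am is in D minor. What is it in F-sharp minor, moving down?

D minor down to F-sharp minor is a minor sixth; each chord root moves by that interval while the quality stays the same.
B-flatm7b5: root B-flat down a minor sixth → D, giving Dm7b5.
Em: root E down a minor sixth → G#, giving G#m.
F: root F down a minor sixth → A, giving A.
Am: root A down a minor sixth → C#, giving C#m.
D: root D down a minor sixth → F#, giving F#.
Am: root A down a minor sixth → C#, giving C#m.

Dm7b5 G#m A C#m F# C#m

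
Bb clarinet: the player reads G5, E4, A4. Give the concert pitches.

The Bb clarinet sounds a major second below written, so transpose each written note down a major second.
G5 gives F5
E4 gives D4
A4 gives G4

F5 D4 G4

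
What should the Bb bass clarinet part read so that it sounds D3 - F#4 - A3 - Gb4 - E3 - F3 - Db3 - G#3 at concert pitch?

E4 G#5 B4 Ab5 F#4 G4 Eb4 A#4

Written C4 sounds as Bb2 on the Bb bass clarinet, so concert pitches are written a major ninth up.
D3 -> E4
F#4 -> G#5
A3 -> B4
Gb4 -> Ab5
E3 -> F#4
F3 -> G4
Db3 -> Eb4
G#3 -> A#4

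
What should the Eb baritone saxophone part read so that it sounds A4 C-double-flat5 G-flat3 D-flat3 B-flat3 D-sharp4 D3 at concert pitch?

F#6 Abb6 Eb5 Bb4 G5 B#5 B4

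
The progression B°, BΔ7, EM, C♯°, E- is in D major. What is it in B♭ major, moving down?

G° GΔ7 CM A° C-

D major down to B♭ major is a major third; each chord root moves by that interval while the quality stays the same.
B°: root B down a major third → G, giving G°.
BΔ7: root B down a major third → G, giving GΔ7.
EM: root E down a major third → C, giving CM.
C♯°: root C♯ down a major third → A, giving A°.
E-: root E down a major third → C, giving C-.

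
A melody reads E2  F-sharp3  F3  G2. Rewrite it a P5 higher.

B2 C#4 C4 D3

E2: a fifth up reaches B, and 7 semitones makes it B2.
A perfect fifth up from F#3 gives C#4.
F3 up a perfect fifth is C4.
G2: a fifth up reaches D, and 7 semitones makes it D3.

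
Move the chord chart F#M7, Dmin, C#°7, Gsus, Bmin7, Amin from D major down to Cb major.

D major down to Cb major is an augmented second; each chord root moves by that interval while the quality stays the same.
F#M7: root F# down an augmented second → Eb, giving EbM7.
Dmin: root D down an augmented second → Cb, giving Cbmin.
C#°7: root C# down an augmented second → Bb, giving Bb°7.
Gsus: root G down an augmented second → Fb, giving Fbsus.
Bmin7: root B down an augmented second → Ab, giving Abmin7.
Amin: root A down an augmented second → Gb, giving Gbmin.

EbM7 Cbmin Bb°7 Fbsus Abmin7 Gbmin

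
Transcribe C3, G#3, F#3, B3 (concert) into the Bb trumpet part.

D3 A#3 G#3 C#4

Written C4 sounds as Bb3 on the Bb trumpet, so concert pitches are written a major second up.
C3 -> D3
G#3 -> A#3
F#3 -> G#3
B3 -> C#4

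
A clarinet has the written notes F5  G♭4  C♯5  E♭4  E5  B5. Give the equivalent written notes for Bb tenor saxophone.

E6 F5 B#5 D5 D#6 A#6

First find concert pitch: the A clarinet sounds a minor third below written, so F5 G♭4 C♯5 E♭4 E5 B5 sounds D5 Eb4 A#4 C4 C#5 G#5.
Then write for Bb tenor saxophone: it sounds a major ninth below written, so the part must be a major ninth above concert.
D5 → E6
Eb4 → F5
A#4 → B#5
C4 → D5
C#5 → D#6
G#5 → A#6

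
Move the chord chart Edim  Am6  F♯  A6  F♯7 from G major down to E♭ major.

Cdim Fm6 D F6 D7

G major down to E♭ major is a major third; each chord root moves by that interval while the quality stays the same.
Edim: root E down a major third → C, giving Cdim.
Am6: root A down a major third → F, giving Fm6.
F♯: root F♯ down a major third → D, giving D.
A6: root A down a major third → F, giving F6.
F♯7: root F♯ down a major third → D, giving D7.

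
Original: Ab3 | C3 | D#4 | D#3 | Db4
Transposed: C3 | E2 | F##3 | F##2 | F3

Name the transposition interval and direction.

Take the first pair: Ab3 → C3. A to C spans 6 letter names, so the interval is some kind of sixth.
C3 to Ab3 is 8 semitones, which makes it a minor sixth; the second version is lower, so the direction is down.
Checking another pair — Db4 → F3 — gives the same interval.

down a minor sixth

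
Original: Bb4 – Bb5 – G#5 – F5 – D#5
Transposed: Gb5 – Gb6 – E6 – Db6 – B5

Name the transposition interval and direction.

up a minor sixth

From Bb4 to Gb5 is 6 letter names — a sixth of some quality.
Bb4 to Gb5 is 8 semitones, which makes it a minor sixth; the second version is higher, so the direction is up.
Checking another pair — D#5 → B5 — gives the same interval.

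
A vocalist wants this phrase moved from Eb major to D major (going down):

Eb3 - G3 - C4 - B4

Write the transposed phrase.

D3 F#3 B3 A#4

Eb major to D major down is a minor second, so every note moves down by that interval.
Eb3 → D3
G3 → F#3
C4 → B3
B4 → A#4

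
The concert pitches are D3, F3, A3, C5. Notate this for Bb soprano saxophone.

E3 G3 B3 D5

The Bb soprano saxophone sounds a major second below written, so the written part must be a major second above concert — transpose each note up.
D3 gives E3
F3 gives G3
A3 gives B3
C5 gives D5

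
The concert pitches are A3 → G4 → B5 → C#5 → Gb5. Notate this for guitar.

Written C4 sounds as C3 on the guitar, so concert pitches are written a perfect octave up.
A3 gives A4
G4 gives G5
B5 gives B6
C#5 gives C#6
Gb5 gives Gb6

A4 G5 B6 C#6 Gb6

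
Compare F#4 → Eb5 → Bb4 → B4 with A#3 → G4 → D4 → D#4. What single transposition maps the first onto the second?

down a minor sixth

Take the first pair: F#4 → A#3. F to A spans 6 letter names, so the interval is some kind of sixth.
A#3 to F#4 is 8 semitones, which makes it a minor sixth; the second version is lower, so the direction is down.
Checking another pair — B4 → D#4 — gives the same interval.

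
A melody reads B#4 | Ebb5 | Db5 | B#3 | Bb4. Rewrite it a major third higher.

B#4 becomes D##5
Ebb5 becomes Gb5
Db5 becomes F5
B#3 becomes D##4
Bb4 becomes D5

D##5 Gb5 F5 D##4 D5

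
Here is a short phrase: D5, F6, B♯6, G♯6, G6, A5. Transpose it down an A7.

Ebb4 Gbb5 C6 Ab5 Abb5 Bbb4

D5 becomes Ebb4
F6 becomes Gbb5
B#6 becomes C6
G#6 becomes Ab5
G6 becomes Abb5
A5 becomes Bbb4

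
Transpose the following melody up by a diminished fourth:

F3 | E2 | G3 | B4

F3 to Bbb3
E2 to Ab2
G3 to Cb4
B4 to Eb5

Bbb3 Ab2 Cb4 Eb5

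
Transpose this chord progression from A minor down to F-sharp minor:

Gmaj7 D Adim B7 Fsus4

Emaj7 B F#dim G#7 Dsus4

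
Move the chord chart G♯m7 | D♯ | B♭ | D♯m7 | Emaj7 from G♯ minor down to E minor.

Em7 B Gb Bm7 Cmaj7

G♯ minor down to E minor is a major third; each chord root moves by that interval while the quality stays the same.
G♯m7: root G♯ down a major third → E, giving Em7.
D♯: root D♯ down a major third → B, giving B.
B♭: root B♭ down a major third → Gb, giving Gb.
D♯m7: root D♯ down a major third → B, giving Bm7.
Emaj7: root E down a major third → C, giving Cmaj7.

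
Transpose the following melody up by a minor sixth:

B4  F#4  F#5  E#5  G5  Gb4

G5 D5 D6 C#6 Eb6 Ebb5

B4: a sixth up reaches G, and 8 semitones makes it G5.
F#4: a sixth up reaches D, and 8 semitones makes it D5.
F#5 up a minor sixth is D6.
E#5: a sixth up reaches C, and 8 semitones makes it C#6.
G5 up a minor sixth is Eb6.
Gb4 up a minor sixth is Ebb5.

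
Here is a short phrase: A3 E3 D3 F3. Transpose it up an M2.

B3 F#3 E3 G3

A major second up from A3 gives B3.
E3 up a major second is F#3.
D3 up a major second is E3.
F3: a second up reaches G, and 2 semitones makes it G3.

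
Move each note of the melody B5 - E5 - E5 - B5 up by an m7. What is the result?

B5 -> A6
E5 -> D6
E5 -> D6
B5 -> A6

A6 D6 D6 A6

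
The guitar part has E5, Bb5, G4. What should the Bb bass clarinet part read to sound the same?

F#5 C6 A4

First find concert pitch: the guitar sounds a perfect octave below written, so E5 Bb5 G4 sounds E4 Bb4 G3.
Then write for Bb bass clarinet: it sounds a major ninth below written, so the part must be a major ninth above concert.
E4 → F#5
Bb4 → C6
G3 → A4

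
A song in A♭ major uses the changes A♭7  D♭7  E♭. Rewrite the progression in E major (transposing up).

E7 A7 B

A♭ major up to E major is an augmented fifth; each chord root moves by that interval while the quality stays the same.
A♭7: root A♭ up an augmented fifth → E, giving E7.
D♭7: root D♭ up an augmented fifth → A, giving A7.
E♭: root E♭ up an augmented fifth → B, giving B.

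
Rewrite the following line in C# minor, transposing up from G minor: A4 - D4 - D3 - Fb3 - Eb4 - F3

D#5 G#4 G#3 Bb3 A4 B3

G minor to C# minor up is an augmented fourth, so every note moves up by that interval.
A4 → D#5
D4 → G#4
D3 → G#3
Fb3 → Bb3
Eb4 → A4
F3 → B3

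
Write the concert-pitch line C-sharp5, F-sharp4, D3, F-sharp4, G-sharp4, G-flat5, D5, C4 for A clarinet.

E5 A4 F3 A4 B4 Bbb5 F5 Eb4

Written C4 sounds as A3 on the A clarinet, so concert pitches are written a minor third up.
C#5 becomes E5
F#4 becomes A4
D3 becomes F3
F#4 becomes A4
G#4 becomes B4
Gb5 becomes Bbb5
D5 becomes F5
C4 becomes Eb4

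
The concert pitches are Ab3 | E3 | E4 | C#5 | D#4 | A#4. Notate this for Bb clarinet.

Bb3 F#3 F#4 D#5 E#4 B#4

The Bb clarinet sounds a major second below written, so the written part must be a major second above concert — transpose each note up.
Ab3 to Bb3
E3 to F#3
E4 to F#4
C#5 to D#5
D#4 to E#4
A#4 to B#4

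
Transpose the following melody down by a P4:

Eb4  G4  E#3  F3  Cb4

Bb3 D4 B#2 C3 Gb3

Eb4 down a perfect fourth is Bb3.
A perfect fourth down from G4 gives D4.
A perfect fourth down from E#3 gives B#2.
F3: a fourth down reaches C, and 5 semitones makes it C3.
A perfect fourth down from Cb4 gives Gb3.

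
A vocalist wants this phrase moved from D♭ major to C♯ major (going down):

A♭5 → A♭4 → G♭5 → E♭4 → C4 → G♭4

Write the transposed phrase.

D♭ major to C♯ major down is a diminished second, so every note moves down by that interval.
Ab5 becomes G#5
Ab4 becomes G#4
Gb5 becomes F#5
Eb4 becomes D#4
C4 becomes B#3
Gb4 becomes F#4

G#5 G#4 F#5 D#4 B#3 F#4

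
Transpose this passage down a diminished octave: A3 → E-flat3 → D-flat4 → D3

A#2 E2 D3 D#2

A3: an octave down reaches A, and 11 semitones makes it A#2.
Eb3 down a diminished octave is E2.
Db4 down a diminished octave is D3.
D3 down a diminished octave is D#2.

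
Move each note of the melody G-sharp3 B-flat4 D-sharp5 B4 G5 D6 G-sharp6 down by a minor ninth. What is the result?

G#3 gives F##2
Bb4 gives A3
D#5 gives C##4
B4 gives A#3
G5 gives F#4
D6 gives C#5
G#6 gives F##5

F##2 A3 C##4 A#3 F#4 C#5 F##5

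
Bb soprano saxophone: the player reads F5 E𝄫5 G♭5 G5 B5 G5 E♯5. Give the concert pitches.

The Bb soprano saxophone sounds a major second below written, so transpose each written note down a major second.
F5 to Eb5
Ebb5 to Dbb5
Gb5 to Fb5
G5 to F5
B5 to A5
G5 to F5
E#5 to D#5

Eb5 Dbb5 Fb5 F5 A5 F5 D#5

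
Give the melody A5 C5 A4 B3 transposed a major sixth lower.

C5 Eb4 C4 D3

A5 to C5
C5 to Eb4
A4 to C4
B3 to D3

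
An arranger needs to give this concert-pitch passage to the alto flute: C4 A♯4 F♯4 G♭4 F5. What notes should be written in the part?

Written C4 sounds as G3 on the alto flute, so concert pitches are written a perfect fourth up.
C4 becomes F4
A#4 becomes D#5
F#4 becomes B4
Gb4 becomes Cb5
F5 becomes Bb5

F4 D#5 B4 Cb5 Bb5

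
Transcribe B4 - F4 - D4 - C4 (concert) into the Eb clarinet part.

Written C4 sounds as Eb4 on the Eb clarinet, so concert pitches are written a minor third down.
B4 becomes G#4
F4 becomes D4
D4 becomes B3
C4 becomes A3

G#4 D4 B3 A3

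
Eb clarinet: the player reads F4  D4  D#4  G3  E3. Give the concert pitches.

Ab4 F4 F#4 Bb3 G3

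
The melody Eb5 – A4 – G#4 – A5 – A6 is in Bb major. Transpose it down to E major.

From Bb down to E is a diminished fifth; apply that to each pitch.
Eb5 → A4
A4 → D#4
G#4 → C##4
A5 → D#5
A6 → D#6

A4 D#4 C##4 D#5 D#6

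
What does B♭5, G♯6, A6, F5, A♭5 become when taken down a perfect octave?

Bb4 G#5 A5 F4 Ab4

Bb5 becomes Bb4
G#6 becomes G#5
A6 becomes A5
F5 becomes F4
Ab5 becomes Ab4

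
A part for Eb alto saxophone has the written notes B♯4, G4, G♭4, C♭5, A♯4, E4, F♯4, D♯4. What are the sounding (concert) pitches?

The Eb alto saxophone sounds a major sixth below written, so transpose each written note down a major sixth.
B#4 to D#4
G4 to Bb3
Gb4 to Bbb3
Cb5 to Ebb4
A#4 to C#4
E4 to G3
F#4 to A3
D#4 to F#3

D#4 Bb3 Bbb3 Ebb4 C#4 G3 A3 F#3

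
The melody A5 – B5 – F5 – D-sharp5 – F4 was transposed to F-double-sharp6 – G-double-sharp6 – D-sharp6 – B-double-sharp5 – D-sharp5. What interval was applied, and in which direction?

up an augmented sixth

From A5 to F##6 is 6 letter names — a sixth of some quality.
A5 to F##6 is 10 semitones, which makes it an augmented sixth; the second version is higher, so the direction is up.
Checking another pair — F4 → D#5 — gives the same interval.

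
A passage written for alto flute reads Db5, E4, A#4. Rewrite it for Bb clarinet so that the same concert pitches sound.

First find concert pitch: the alto flute sounds a perfect fourth below written, so Db5 E4 A#4 sounds Ab4 B3 E#4.
Then write for Bb clarinet: it sounds a major second below written, so the part must be a major second above concert.
Ab4 → Bb4
B3 → C#4
E#4 → F##4

Bb4 C#4 F##4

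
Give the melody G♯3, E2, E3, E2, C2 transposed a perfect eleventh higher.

G#3 becomes C#5
E2 becomes A3
E3 becomes A4
E2 becomes A3
C2 becomes F3

C#5 A3 A4 A3 F3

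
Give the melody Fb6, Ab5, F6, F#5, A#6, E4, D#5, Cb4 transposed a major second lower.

Ebb6 Gb5 Eb6 E5 G#6 D4 C#5 Bbb3

Fb6 → Ebb6
Ab5 → Gb5
F6 → Eb6
F#5 → E5
A#6 → G#6
E4 → D4
D#5 → C#5
Cb4 → Bbb3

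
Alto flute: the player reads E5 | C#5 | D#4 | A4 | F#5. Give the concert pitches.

B4 G#4 A#3 E4 C#5

The alto flute sounds a perfect fourth below written, so transpose each written note down a perfect fourth.
E5 to B4
C#5 to G#4
D#4 to A#3
A4 to E4
F#5 to C#5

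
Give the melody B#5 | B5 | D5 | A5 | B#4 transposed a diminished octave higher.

B6 Bb6 Db6 Ab6 B5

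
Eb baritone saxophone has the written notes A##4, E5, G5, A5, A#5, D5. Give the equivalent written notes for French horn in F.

G##3 D4 F4 G4 G#4 C4

First find concert pitch: the Eb baritone saxophone sounds a major thirteenth below written, so A##4 E5 G5 A5 A#5 D5 sounds C##3 G3 Bb3 C4 C#4 F3.
Then write for French horn in F: it sounds a perfect fifth below written, so the part must be a perfect fifth above concert.
C##3 → G##3
G3 → D4
Bb3 → F4
C4 → G4
C#4 → G#4
F3 → C4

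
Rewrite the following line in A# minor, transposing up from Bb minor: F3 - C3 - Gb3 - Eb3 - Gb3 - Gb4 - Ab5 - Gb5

From Bb up to A# is an augmented seventh; apply that to each pitch.
F3 → E#4
C3 → B#3
Gb3 → F#4
Eb3 → D#4
Gb3 → F#4
Gb4 → F#5
Ab5 → G#6
Gb5 → F#6

E#4 B#3 F#4 D#4 F#4 F#5 G#6 F#6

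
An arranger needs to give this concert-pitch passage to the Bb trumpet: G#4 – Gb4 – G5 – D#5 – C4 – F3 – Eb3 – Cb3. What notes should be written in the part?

A#4 Ab4 A5 E#5 D4 G3 F3 Db3

Written C4 sounds as Bb3 on the Bb trumpet, so concert pitches are written a major second up.
G#4 → A#4
Gb4 → Ab4
G5 → A5
D#5 → E#5
C4 → D4
F3 → G3
Eb3 → F3
Cb3 → Db3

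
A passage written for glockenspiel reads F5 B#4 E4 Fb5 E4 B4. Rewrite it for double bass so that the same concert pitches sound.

F8 B#7 E7 Fb8 E7 B7

First find concert pitch: the glockenspiel sounds a perfect fifteenth above written, so F5 B#4 E4 Fb5 E4 B4 sounds F7 B#6 E6 Fb7 E6 B6.
Then write for double bass: it sounds a perfect octave below written, so the part must be a perfect octave above concert.
F7 → F8
B#6 → B#7
E6 → E7
Fb7 → Fb8
E6 → E7
B6 → B7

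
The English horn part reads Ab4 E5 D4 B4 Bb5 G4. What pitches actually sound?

Written C4 on the English horn sounds as F3, a perfect fifth lower; apply that shift to every note.
Ab4 to Db4
E5 to A4
D4 to G3
B4 to E4
Bb5 to Eb5
G4 to C4

Db4 A4 G3 E4 Eb5 C4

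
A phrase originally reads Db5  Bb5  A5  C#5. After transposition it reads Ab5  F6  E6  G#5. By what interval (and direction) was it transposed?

up a perfect fifth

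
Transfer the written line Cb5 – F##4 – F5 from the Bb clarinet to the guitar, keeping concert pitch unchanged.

Bbb5 E#5 Eb6

First find concert pitch: the Bb clarinet sounds a major second below written, so Cb5 F##4 F5 sounds Bbb4 E#4 Eb5.
Then write for guitar: it sounds a perfect octave below written, so the part must be a perfect octave above concert.
Bbb4 → Bbb5
E#4 → E#5
Eb5 → Eb6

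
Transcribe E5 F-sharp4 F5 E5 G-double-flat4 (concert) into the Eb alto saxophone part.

C#6 D#5 D6 C#6 Ebb5

The Eb alto saxophone sounds a major sixth below written, so the written part must be a major sixth above concert — transpose each note up.
E5 to C#6
F#4 to D#5
F5 to D6
E5 to C#6
Gbb4 to Ebb5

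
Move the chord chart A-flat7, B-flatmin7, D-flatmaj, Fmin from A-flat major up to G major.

A-flat major up to G major is a major seventh; each chord root moves by that interval while the quality stays the same.
A-flat7: root A-flat up a major seventh → G, giving G7.
B-flatmin7: root B-flat up a major seventh → A, giving Amin7.
D-flatmaj: root D-flat up a major seventh → C, giving Cmaj.
Fmin: root F up a major seventh → E, giving Emin.

G7 Amin7 Cmaj Emin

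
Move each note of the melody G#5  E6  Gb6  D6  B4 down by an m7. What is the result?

A#4 F#5 Ab5 E5 C#4

A minor seventh down from G#5 gives A#4.
A minor seventh down from E6 gives F#5.
Gb6: a seventh down reaches A, and 10 semitones makes it Ab5.
D6 down a minor seventh is E5.
A minor seventh down from B4 gives C#4.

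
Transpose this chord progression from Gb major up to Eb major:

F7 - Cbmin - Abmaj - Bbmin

D7 Abmin Fmaj Gmin

Gb major up to Eb major is a major sixth; each chord root moves by that interval while the quality stays the same.
F7: root F up a major sixth → D, giving D7.
Cbmin: root Cb up a major sixth → Ab, giving Abmin.
Abmaj: root Ab up a major sixth → F, giving Fmaj.
Bbmin: root Bb up a major sixth → G, giving Gmin.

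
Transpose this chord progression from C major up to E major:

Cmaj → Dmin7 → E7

Emaj F#min7 G#7

C major up to E major is a major third; each chord root moves by that interval while the quality stays the same.
Cmaj: root C up a major third → E, giving Emaj.
Dmin7: root D up a major third → F#, giving F#min7.
E7: root E up a major third → G#, giving G#7.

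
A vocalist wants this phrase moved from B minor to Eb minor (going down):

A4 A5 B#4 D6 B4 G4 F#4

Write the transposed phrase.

B minor to Eb minor down is an augmented fifth, so every note moves down by that interval.
A4 becomes Db4
A5 becomes Db5
B#4 becomes E4
D6 becomes Gb5
B4 becomes Eb4
G4 becomes Cb4
F#4 becomes Bb3

Db4 Db5 E4 Gb5 Eb4 Cb4 Bb3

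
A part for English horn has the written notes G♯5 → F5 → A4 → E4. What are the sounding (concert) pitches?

Written C4 on the English horn sounds as F3, a perfect fifth lower; apply that shift to every note.
G#5 gives C#5
F5 gives Bb4
A4 gives D4
E4 gives A3

C#5 Bb4 D4 A3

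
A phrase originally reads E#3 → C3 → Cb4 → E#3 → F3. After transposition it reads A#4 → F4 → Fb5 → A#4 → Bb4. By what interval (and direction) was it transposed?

From E#3 to A#4 is 11 letter names — an eleventh of some quality.
E#3 to A#4 is 17 semitones, which makes it a perfect eleventh; the second version is higher, so the direction is up.
Checking another pair — F3 → Bb4 — gives the same interval.

up a perfect eleventh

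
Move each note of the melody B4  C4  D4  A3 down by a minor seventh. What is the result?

B4 to C#4
C4 to D3
D4 to E3
A3 to B2

C#4 D3 E3 B2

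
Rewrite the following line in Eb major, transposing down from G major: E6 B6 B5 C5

From G down to Eb is a major third; apply that to each pitch.
E6 to C6
B6 to G6
B5 to G5
C5 to Ab4

C6 G6 G5 Ab4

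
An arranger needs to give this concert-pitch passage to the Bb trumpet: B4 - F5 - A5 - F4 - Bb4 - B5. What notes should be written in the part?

C#5 G5 B5 G4 C5 C#6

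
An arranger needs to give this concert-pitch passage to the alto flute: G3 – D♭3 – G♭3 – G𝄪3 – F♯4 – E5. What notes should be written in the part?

C4 Gb3 Cb4 C##4 B4 A5

Written C4 sounds as G3 on the alto flute, so concert pitches are written a perfect fourth up.
G3 to C4
Db3 to Gb3
Gb3 to Cb4
G##3 to C##4
F#4 to B4
E5 to A5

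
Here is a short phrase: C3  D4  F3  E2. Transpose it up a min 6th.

Ab3 Bb4 Db4 C3

A minor sixth up from C3 gives Ab3.
D4 up a minor sixth is Bb4.
A minor sixth up from F3 gives Db4.
E2: a sixth up reaches C, and 8 semitones makes it C3.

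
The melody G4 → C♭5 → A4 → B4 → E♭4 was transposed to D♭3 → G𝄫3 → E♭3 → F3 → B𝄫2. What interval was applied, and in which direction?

down an augmented eleventh

Take the first pair: G4 → Db3. G to D spans 11 letter names, so the interval is some kind of eleventh.
Db3 to G4 is 18 semitones, which makes it an augmented eleventh; the second version is lower, so the direction is down.
Checking another pair — Eb4 → Bbb2 — gives the same interval.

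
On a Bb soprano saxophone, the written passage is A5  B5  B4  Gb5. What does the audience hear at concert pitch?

G5 A5 A4 Fb5

The Bb soprano saxophone sounds a major second below written, so transpose each written note down a major second.
A5 to G5
B5 to A5
B4 to A4
Gb5 to Fb5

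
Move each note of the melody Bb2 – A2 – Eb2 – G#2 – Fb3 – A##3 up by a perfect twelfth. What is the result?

F4 E4 Bb3 D#4 Cb5 E##5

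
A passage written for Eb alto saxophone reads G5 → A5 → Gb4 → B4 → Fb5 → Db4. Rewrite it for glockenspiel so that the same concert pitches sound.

Bb2 C3 Bbb1 D2 Abb2 Fb1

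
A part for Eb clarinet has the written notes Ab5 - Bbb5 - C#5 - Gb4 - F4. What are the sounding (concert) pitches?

Cb6 Dbb6 E5 Bbb4 Ab4

The Eb clarinet sounds a minor third above written, so transpose each written note up a minor third.
Ab5 to Cb6
Bbb5 to Dbb6
C#5 to E5
Gb4 to Bbb4
F4 to Ab4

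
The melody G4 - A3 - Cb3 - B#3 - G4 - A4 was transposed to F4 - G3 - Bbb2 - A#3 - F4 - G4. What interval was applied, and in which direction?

down a major second

Take the first pair: G4 → F4. G to F spans 2 letter names, so the interval is some kind of second.
F4 to G4 is 2 semitones, which makes it a major second; the second version is lower, so the direction is down.
Checking another pair — A4 → G4 — gives the same interval.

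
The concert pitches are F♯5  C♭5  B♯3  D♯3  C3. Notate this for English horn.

The English horn sounds a perfect fifth below written, so the written part must be a perfect fifth above concert — transpose each note up.
F#5 gives C#6
Cb5 gives Gb5
B#3 gives F##4
D#3 gives A#3
C3 gives G3

C#6 Gb5 F##4 A#3 G3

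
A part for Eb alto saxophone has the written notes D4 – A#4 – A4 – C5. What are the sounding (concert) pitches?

Written C4 on the Eb alto saxophone sounds as Eb3, a major sixth lower; apply that shift to every note.
D4 → F3
A#4 → C#4
A4 → C4
C5 → Eb4

F3 C#4 C4 Eb4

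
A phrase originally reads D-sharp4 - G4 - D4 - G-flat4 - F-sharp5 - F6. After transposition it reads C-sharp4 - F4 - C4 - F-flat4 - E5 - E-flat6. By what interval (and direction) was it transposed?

Take the first pair: D#4 → C#4. D to C spans 2 letter names, so the interval is some kind of second.
C#4 to D#4 is 2 semitones, which makes it a major second; the second version is lower, so the direction is down.
Checking another pair — F6 → Eb6 — gives the same interval.

down a major second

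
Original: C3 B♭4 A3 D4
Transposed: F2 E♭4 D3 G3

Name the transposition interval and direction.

down a perfect fifth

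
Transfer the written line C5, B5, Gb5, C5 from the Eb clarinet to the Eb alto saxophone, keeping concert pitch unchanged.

C6 B6 Gb6 C6

First find concert pitch: the Eb clarinet sounds a minor third above written, so C5 B5 Gb5 C5 sounds Eb5 D6 Bbb5 Eb5.
Then write for Eb alto saxophone: it sounds a major sixth below written, so the part must be a major sixth above concert.
Eb5 → C6
D6 → B6
Bbb5 → Gb6
Eb5 → C6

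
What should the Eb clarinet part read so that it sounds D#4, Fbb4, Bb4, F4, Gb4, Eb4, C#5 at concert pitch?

Written C4 sounds as Eb4 on the Eb clarinet, so concert pitches are written a minor third down.
D#4 -> B#3
Fbb4 -> Dbb4
Bb4 -> G4
F4 -> D4
Gb4 -> Eb4
Eb4 -> C4
C#5 -> A#4

B#3 Dbb4 G4 D4 Eb4 C4 A#4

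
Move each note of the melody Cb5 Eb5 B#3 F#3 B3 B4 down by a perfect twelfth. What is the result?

Fb3 Ab3 E#2 B1 E2 E3

Cb5 becomes Fb3
Eb5 becomes Ab3
B#3 becomes E#2
F#3 becomes B1
B3 becomes E2
B4 becomes E3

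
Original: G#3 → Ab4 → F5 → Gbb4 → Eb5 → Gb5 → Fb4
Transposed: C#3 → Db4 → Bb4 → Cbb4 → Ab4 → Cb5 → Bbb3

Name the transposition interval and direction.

down a perfect fifth

From G#3 to C#3 is 5 letter names — a fifth of some quality.
C#3 to G#3 is 7 semitones, which makes it a perfect fifth; the second version is lower, so the direction is down.
Checking another pair — Fb4 → Bbb3 — gives the same interval.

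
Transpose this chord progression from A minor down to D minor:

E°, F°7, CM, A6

A minor down to D minor is a perfect fifth; each chord root moves by that interval while the quality stays the same.
E°: root E down a perfect fifth → A, giving A°.
F°7: root F down a perfect fifth → Bb, giving Bb°7.
CM: root C down a perfect fifth → F, giving FM.
A6: root A down a perfect fifth → D, giving D6.

A° Bb°7 FM D6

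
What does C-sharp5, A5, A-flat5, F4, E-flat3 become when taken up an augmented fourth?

C#5 to F##5
A5 to D#6
Ab5 to D6
F4 to B4
Eb3 to A3

F##5 D#6 D6 B4 A3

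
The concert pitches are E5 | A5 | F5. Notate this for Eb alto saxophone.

The Eb alto saxophone sounds a major sixth below written, so the written part must be a major sixth above concert — transpose each note up.
E5 becomes C#6
A5 becomes F#6
F5 becomes D6

C#6 F#6 D6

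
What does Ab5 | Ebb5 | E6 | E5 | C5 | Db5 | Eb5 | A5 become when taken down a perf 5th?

Ab5: a fifth down reaches D, and 7 semitones makes it Db5.
Ebb5 down a perfect fifth is Abb4.
E6: a fifth down reaches A, and 7 semitones makes it A5.
E5: a fifth down reaches A, and 7 semitones makes it A4.
C5: a fifth down reaches F, and 7 semitones makes it F4.
Db5: a fifth down reaches G, and 7 semitones makes it Gb4.
Eb5 down a perfect fifth is Ab4.
A5 down a perfect fifth is D5.

Db5 Abb4 A5 A4 F4 Gb4 Ab4 D5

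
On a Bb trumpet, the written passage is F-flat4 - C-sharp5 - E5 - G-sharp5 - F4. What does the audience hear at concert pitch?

Written C4 on the Bb trumpet sounds as Bb3, a major second lower; apply that shift to every note.
Fb4 -> Ebb4
C#5 -> B4
E5 -> D5
G#5 -> F#5
F4 -> Eb4

Ebb4 B4 D5 F#5 Eb4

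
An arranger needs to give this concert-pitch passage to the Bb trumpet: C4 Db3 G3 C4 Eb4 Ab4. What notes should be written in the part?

D4 Eb3 A3 D4 F4 Bb4

The Bb trumpet sounds a major second below written, so the written part must be a major second above concert — transpose each note up.
C4 gives D4
Db3 gives Eb3
G3 gives A3
C4 gives D4
Eb4 gives F4
Ab4 gives Bb4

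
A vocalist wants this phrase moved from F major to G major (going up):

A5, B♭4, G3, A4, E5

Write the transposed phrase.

F major to G major up is a major second, so every note moves up by that interval.
A5 -> B5
Bb4 -> C5
G3 -> A3
A4 -> B4
E5 -> F#5

B5 C5 A3 B4 F#5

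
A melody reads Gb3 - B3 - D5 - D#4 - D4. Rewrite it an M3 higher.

Bb3 D#4 F#5 F##4 F#4

Gb3 up a major third is Bb3.
B3: a third up reaches D, and 4 semitones makes it D#4.
D5 up a major third is F#5.
D#4 up a major third is F##4.
A major third up from D4 gives F#4.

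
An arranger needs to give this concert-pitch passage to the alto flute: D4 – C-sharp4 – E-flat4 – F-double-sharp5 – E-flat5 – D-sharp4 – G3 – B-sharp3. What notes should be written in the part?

G4 F#4 Ab4 B#5 Ab5 G#4 C4 E#4

Written C4 sounds as G3 on the alto flute, so concert pitches are written a perfect fourth up.
D4 to G4
C#4 to F#4
Eb4 to Ab4
F##5 to B#5
Eb5 to Ab5
D#4 to G#4
G3 to C4
B#3 to E#4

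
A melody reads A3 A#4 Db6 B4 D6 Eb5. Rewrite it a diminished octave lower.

A#2 A##3 D5 B#3 D#5 E4

A3 → A#2
A#4 → A##3
Db6 → D5
B4 → B#3
D6 → D#5
Eb5 → E4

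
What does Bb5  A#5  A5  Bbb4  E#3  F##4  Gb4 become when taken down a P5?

A perfect fifth down from Bb5 gives Eb5.
A#5: a fifth down reaches D, and 7 semitones makes it D#5.
A5: a fifth down reaches D, and 7 semitones makes it D5.
Bbb4: a fifth down reaches E, and 7 semitones makes it Ebb4.
E#3: a fifth down reaches A, and 7 semitones makes it A#2.
A perfect fifth down from F##4 gives B#3.
Gb4 down a perfect fifth is Cb4.

Eb5 D#5 D5 Ebb4 A#2 B#3 Cb4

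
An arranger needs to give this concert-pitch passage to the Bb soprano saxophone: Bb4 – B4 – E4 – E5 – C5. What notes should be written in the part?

C5 C#5 F#4 F#5 D5

The Bb soprano saxophone sounds a major second below written, so the written part must be a major second above concert — transpose each note up.
Bb4 becomes C5
B4 becomes C#5
E4 becomes F#4
E5 becomes F#5
C5 becomes D5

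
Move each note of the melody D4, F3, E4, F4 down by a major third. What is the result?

Bb3 Db3 C4 Db4

D4: a third down reaches B, and 4 semitones makes it Bb3.
F3: a third down reaches D, and 4 semitones makes it Db3.
E4 down a major third is C4.
F4 down a major third is Db4.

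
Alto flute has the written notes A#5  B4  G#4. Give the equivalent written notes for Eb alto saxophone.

First find concert pitch: the alto flute sounds a perfect fourth below written, so A#5 B4 G#4 sounds E#5 F#4 D#4.
Then write for Eb alto saxophone: it sounds a major sixth below written, so the part must be a major sixth above concert.
E#5 → C##6
F#4 → D#5
D#4 → B#4

C##6 D#5 B#4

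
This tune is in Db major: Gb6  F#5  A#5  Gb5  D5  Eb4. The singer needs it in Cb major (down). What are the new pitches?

Db major to Cb major down is a major second, so every note moves down by that interval.
Gb6 becomes Fb6
F#5 becomes E5
A#5 becomes G#5
Gb5 becomes Fb5
D5 becomes C5
Eb4 becomes Db4

Fb6 E5 G#5 Fb5 C5 Db4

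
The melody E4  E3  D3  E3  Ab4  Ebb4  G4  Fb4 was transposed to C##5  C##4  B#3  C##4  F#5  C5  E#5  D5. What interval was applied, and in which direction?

Take the first pair: E4 → C##5. E to C spans 6 letter names, so the interval is some kind of sixth.
E4 to C##5 is 10 semitones, which makes it an augmented sixth; the second version is higher, so the direction is up.
Checking another pair — Fb4 → D5 — gives the same interval.

up an augmented sixth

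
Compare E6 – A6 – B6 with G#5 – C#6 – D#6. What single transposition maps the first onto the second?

down a minor sixth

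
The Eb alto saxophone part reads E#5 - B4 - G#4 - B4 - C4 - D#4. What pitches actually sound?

G#4 D4 B3 D4 Eb3 F#3

Written C4 on the Eb alto saxophone sounds as Eb3, a major sixth lower; apply that shift to every note.
E#5 to G#4
B4 to D4
G#4 to B3
B4 to D4
C4 to Eb3
D#4 to F#3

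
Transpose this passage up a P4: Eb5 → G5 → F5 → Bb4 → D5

Eb5 -> Ab5
G5 -> C6
F5 -> Bb5
Bb4 -> Eb5
D5 -> G5

Ab5 C6 Bb5 Eb5 G5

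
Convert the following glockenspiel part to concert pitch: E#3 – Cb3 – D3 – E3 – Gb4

The glockenspiel sounds a perfect fifteenth above written, so transpose each written note up a perfect fifteenth.
E#3 to E#5
Cb3 to Cb5
D3 to D5
E3 to E5
Gb4 to Gb6

E#5 Cb5 D5 E5 Gb6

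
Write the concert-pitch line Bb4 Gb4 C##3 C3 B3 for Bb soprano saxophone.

C5 Ab4 D##3 D3 C#4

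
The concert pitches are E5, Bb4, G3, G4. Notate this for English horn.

B5 F5 D4 D5

Written C4 sounds as F3 on the English horn, so concert pitches are written a perfect fifth up.
E5 becomes B5
Bb4 becomes F5
G3 becomes D4
G4 becomes D5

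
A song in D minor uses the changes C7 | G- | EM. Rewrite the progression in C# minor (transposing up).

B7 F#- D#M

D minor up to C# minor is a major seventh; each chord root moves by that interval while the quality stays the same.
C7: root C up a major seventh → B, giving B7.
G-: root G up a major seventh → F#, giving F#-.
EM: root E up a major seventh → D#, giving D#M.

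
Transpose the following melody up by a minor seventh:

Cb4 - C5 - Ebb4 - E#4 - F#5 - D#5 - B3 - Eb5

Bbb4 Bb5 Dbb5 D#5 E6 C#6 A4 Db6

Cb4 becomes Bbb4
C5 becomes Bb5
Ebb4 becomes Dbb5
E#4 becomes D#5
F#5 becomes E6
D#5 becomes C#6
B3 becomes A4
Eb5 becomes Db6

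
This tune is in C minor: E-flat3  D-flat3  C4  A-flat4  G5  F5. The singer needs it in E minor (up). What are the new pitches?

From C up to E is a major third; apply that to each pitch.
Eb3 -> G3
Db3 -> F3
C4 -> E4
Ab4 -> C5
G5 -> B5
F5 -> A5

G3 F3 E4 C5 B5 A5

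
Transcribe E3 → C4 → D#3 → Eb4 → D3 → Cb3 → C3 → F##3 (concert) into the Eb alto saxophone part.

C#4 A4 B#3 C5 B3 Ab3 A3 D##4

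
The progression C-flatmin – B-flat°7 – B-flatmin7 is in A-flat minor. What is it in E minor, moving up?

A-flat minor up to E minor is an augmented fifth; each chord root moves by that interval while the quality stays the same.
C-flatmin: root C-flat up an augmented fifth → G, giving Gmin.
B-flat°7: root B-flat up an augmented fifth → F#, giving F#°7.
B-flatmin7: root B-flat up an augmented fifth → F#, giving F#min7.

Gmin F#°7 F#min7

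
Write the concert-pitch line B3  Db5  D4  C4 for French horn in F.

F#4 Ab5 A4 G4

Written C4 sounds as F3 on the French horn in F, so concert pitches are written a perfect fifth up.
B3 to F#4
Db5 to Ab5
D4 to A4
C4 to G4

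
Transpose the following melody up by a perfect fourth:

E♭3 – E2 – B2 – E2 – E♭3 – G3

A perfect fourth up from Eb3 gives Ab3.
A perfect fourth up from E2 gives A2.
B2 up a perfect fourth is E3.
E2: a fourth up reaches A, and 5 semitones makes it A2.
Eb3: a fourth up reaches A, and 5 semitones makes it Ab3.
A perfect fourth up from G3 gives C4.

Ab3 A2 E3 A2 Ab3 C4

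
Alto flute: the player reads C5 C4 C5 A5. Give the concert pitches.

Written C4 on the alto flute sounds as G3, a perfect fourth lower; apply that shift to every note.
C5 to G4
C4 to G3
C5 to G4
A5 to E5

G4 G3 G4 E5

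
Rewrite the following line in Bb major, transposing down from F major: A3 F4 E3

D3 Bb3 A2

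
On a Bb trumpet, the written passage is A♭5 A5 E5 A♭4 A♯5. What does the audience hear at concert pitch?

The Bb trumpet sounds a major second below written, so transpose each written note down a major second.
Ab5 -> Gb5
A5 -> G5
E5 -> D5
Ab4 -> Gb4
A#5 -> G#5

Gb5 G5 D5 Gb4 G#5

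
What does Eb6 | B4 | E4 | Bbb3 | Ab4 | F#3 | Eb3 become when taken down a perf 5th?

Ab5 E4 A3 Ebb3 Db4 B2 Ab2

Eb6 down a perfect fifth is Ab5.
A perfect fifth down from B4 gives E4.
E4: a fifth down reaches A, and 7 semitones makes it A3.
Bbb3: a fifth down reaches E, and 7 semitones makes it Ebb3.
Ab4 down a perfect fifth is Db4.
F#3 down a perfect fifth is B2.
A perfect fifth down from Eb3 gives Ab2.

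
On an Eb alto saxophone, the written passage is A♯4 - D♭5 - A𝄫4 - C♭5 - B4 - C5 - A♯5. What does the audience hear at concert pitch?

C#4 Fb4 Cbb4 Ebb4 D4 Eb4 C#5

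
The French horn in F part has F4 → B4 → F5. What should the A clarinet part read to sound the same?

First find concert pitch: the French horn in F sounds a perfect fifth below written, so F4 B4 F5 sounds Bb3 E4 Bb4.
Then write for A clarinet: it sounds a minor third below written, so the part must be a minor third above concert.
Bb3 → Db4
E4 → G4
Bb4 → Db5

Db4 G4 Db5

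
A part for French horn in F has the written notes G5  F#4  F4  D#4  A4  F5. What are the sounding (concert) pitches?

C5 B3 Bb3 G#3 D4 Bb4

The French horn in F sounds a perfect fifth below written, so transpose each written note down a perfect fifth.
G5 becomes C5
F#4 becomes B3
F4 becomes Bb3
D#4 becomes G#3
A4 becomes D4
F5 becomes Bb4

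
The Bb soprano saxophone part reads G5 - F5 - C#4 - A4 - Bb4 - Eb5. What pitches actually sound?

F5 Eb5 B3 G4 Ab4 Db5

Written C4 on the Bb soprano saxophone sounds as Bb3, a major second lower; apply that shift to every note.
G5 → F5
F5 → Eb5
C#4 → B3
A4 → G4
Bb4 → Ab4
Eb5 → Db5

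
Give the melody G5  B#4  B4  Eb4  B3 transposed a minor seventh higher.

F6 A#5 A5 Db5 A4

G5 up a minor seventh is F6.
A minor seventh up from B#4 gives A#5.
B4 up a minor seventh is A5.
Eb4 up a minor seventh is Db5.
B3: a seventh up reaches A, and 10 semitones makes it A4.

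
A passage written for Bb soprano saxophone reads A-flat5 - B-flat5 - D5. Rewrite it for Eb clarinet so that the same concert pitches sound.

First find concert pitch: the Bb soprano saxophone sounds a major second below written, so A-flat5 B-flat5 D5 sounds Gb5 Ab5 C5.
Then write for Eb clarinet: it sounds a minor third above written, so the part must be a minor third below concert.
Gb5 → Eb5
Ab5 → F5
C5 → A4

Eb5 F5 A4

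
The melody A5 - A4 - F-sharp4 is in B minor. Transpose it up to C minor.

B minor to C minor up is a minor second, so every note moves up by that interval.
A5 becomes Bb5
A4 becomes Bb4
F#4 becomes G4

Bb5 Bb4 G4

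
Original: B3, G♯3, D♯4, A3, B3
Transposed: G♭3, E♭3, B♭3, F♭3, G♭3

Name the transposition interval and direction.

down an augmented third

From B3 to Gb3 is 3 letter names — a third of some quality.
Gb3 to B3 is 5 semitones, which makes it an augmented third; the second version is lower, so the direction is down.
Checking another pair — B3 → Gb3 — gives the same interval.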